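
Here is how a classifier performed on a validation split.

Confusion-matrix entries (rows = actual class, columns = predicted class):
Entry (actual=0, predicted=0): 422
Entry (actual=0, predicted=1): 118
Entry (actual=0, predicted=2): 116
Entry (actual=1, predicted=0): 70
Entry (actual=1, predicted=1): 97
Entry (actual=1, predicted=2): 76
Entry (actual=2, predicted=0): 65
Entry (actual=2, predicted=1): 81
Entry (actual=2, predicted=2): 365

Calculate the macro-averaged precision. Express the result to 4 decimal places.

0.5802

Per-class precision (TP/(TP+FP)):
  0: TP=422, FP=70+65=135 → 422/557 = 0.75763
  1: TP=97, FP=118+81=199 → 97/296 = 0.32770
  2: TP=365, FP=116+76=192 → 365/557 = 0.65530
Macro-precision = mean = (0.75763 + 0.32770 + 0.65530) / 3 = 0.5802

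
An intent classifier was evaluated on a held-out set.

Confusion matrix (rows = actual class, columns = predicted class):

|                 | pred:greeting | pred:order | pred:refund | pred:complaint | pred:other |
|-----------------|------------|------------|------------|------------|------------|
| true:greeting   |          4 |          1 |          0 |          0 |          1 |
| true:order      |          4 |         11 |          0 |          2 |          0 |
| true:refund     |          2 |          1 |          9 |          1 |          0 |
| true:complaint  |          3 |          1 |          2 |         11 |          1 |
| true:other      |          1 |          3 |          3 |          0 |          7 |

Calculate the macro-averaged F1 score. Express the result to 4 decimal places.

0.6020

Per-class F1 score (2·TP/(2·TP+FP+FN)):
  greeting: TP=4, FP=4+2+3+1=10, FN=1+0+0+1=2 → 8/20 = 0.40000
  order: TP=11, FP=1+1+1+3=6, FN=4+0+2+0=6 → 22/34 = 0.64706
  refund: TP=9, FP=0+0+2+3=5, FN=2+1+1+0=4 → 18/27 = 0.66667
  complaint: TP=11, FP=0+2+1+0=3, FN=3+1+2+1=7 → 22/32 = 0.68750
  other: TP=7, FP=1+0+0+1=2, FN=1+3+3+0=7 → 14/23 = 0.60870
Macro-F1 score = mean = (0.40000 + 0.64706 + 0.66667 + 0.68750 + 0.60870) / 5 = 0.6020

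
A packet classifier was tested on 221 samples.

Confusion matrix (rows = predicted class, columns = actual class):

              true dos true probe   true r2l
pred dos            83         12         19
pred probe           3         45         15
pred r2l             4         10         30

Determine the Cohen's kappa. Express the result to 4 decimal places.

Observed agreement pₒ = trace/N = 158/221 = 0.71493
Expected agreement pₑ = Σ (rowᵢ·colᵢ)/N² = (90·114 + 67·63 + 64·44)/221² = 0.35415
κ = (pₒ − pₑ)/(1 − pₑ) = (0.71493 − 0.35415)/(1 − 0.35415) = 0.5586

0.5586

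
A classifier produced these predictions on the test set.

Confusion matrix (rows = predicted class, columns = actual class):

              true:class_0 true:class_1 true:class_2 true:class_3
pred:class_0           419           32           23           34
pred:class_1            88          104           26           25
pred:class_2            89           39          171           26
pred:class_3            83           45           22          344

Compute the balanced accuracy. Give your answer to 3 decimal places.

Balanced accuracy = mean of per-class recall.
  class_0: recall = 419/679 = 0.6171
  class_1: recall = 104/220 = 0.4727
  class_2: recall = 171/242 = 0.7066
  class_3: recall = 344/429 = 0.8019
Mean = (0.6171 + 0.4727 + 0.7066 + 0.8019) / 4 = 0.650

0.650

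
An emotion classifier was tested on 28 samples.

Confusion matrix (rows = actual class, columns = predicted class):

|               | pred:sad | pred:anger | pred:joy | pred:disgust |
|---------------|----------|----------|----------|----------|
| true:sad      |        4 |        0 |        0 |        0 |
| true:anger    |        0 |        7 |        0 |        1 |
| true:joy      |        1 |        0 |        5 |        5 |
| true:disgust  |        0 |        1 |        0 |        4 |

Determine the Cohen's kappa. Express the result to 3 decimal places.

Observed agreement pₒ = trace/N = 20/28 = 0.7143
Expected agreement pₑ = Σ (rowᵢ·colᵢ)/N² = (4·5 + 8·8 + 11·5 + 5·10)/28² = 0.2411
κ = (pₒ − pₑ)/(1 − pₑ) = (0.7143 − 0.2411)/(1 − 0.2411) = 0.624

0.624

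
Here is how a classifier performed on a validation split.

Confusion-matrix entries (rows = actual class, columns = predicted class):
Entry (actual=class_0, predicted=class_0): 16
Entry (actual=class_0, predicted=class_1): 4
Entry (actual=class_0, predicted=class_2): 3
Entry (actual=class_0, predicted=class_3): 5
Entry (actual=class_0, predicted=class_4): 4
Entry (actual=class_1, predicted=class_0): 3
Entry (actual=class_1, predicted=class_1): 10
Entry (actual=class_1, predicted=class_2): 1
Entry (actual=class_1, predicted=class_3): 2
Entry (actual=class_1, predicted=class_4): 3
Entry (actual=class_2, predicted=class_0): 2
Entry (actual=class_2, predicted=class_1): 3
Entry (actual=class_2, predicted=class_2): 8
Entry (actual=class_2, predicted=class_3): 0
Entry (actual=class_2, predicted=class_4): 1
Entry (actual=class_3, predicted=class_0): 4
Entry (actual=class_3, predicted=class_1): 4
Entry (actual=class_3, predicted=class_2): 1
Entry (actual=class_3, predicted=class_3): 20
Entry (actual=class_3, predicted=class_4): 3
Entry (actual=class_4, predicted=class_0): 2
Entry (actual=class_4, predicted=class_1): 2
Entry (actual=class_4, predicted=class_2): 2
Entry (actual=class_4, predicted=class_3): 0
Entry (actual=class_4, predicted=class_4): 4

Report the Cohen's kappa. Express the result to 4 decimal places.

0.4125

Observed agreement pₒ = trace/N = 58/107 = 0.54206
Expected agreement pₑ = Σ (rowᵢ·colᵢ)/N² = (32·27 + 19·23 + 14·15 + 32·27 + 10·15)/107² = 0.22054
κ = (pₒ − pₑ)/(1 − pₑ) = (0.54206 − 0.22054)/(1 − 0.22054) = 0.4125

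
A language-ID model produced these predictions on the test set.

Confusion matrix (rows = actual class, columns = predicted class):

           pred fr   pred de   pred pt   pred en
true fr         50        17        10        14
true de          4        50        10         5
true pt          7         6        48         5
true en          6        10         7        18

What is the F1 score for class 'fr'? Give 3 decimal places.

F1 score = 2·TP/(2·TP+FP+FN).
fr: TP=50, FP=4+7+6=17, FN=17+10+14=41 → 100/158 = 0.6329

0.633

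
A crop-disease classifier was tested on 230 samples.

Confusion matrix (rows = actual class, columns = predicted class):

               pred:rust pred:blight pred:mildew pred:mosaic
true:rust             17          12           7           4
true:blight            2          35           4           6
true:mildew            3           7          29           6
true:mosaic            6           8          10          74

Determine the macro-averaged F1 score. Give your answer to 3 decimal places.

0.635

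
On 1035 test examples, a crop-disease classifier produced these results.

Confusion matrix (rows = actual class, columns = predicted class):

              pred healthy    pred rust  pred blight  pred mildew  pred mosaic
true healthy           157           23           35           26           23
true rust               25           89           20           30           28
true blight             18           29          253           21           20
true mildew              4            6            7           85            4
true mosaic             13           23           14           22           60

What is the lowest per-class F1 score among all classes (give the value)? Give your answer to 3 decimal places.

0.449

Per-class F1 score (2·TP/(2·TP+FP+FN)):
  healthy: TP=157, FP=25+18+4+13=60, FN=23+35+26+23=107 → 314/481 = 0.6528
  rust: TP=89, FP=23+29+6+23=81, FN=25+20+30+28=103 → 178/362 = 0.4917
  blight: TP=253, FP=35+20+7+14=76, FN=18+29+21+20=88 → 506/670 = 0.7552
  mildew: TP=85, FP=26+30+21+22=99, FN=4+6+7+4=21 → 170/290 = 0.5862
  mosaic: TP=60, FP=23+28+20+4=75, FN=13+23+14+22=72 → 120/267 = 0.4494
Lowest is class 'mosaic' with F1 score = 0.449.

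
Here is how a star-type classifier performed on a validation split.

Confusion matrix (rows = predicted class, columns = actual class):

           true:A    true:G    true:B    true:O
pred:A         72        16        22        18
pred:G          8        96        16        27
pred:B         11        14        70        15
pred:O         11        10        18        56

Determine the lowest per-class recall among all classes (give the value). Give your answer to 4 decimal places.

Per-class recall (TP/(TP+FN)):
  A: TP=72, FN=8+11+11=30 → 72/102 = 0.70588
  G: TP=96, FN=16+14+10=40 → 96/136 = 0.70588
  B: TP=70, FN=22+16+18=56 → 70/126 = 0.55556
  O: TP=56, FN=18+27+15=60 → 56/116 = 0.48276
Lowest is class 'O' with recall = 0.4828.

0.4828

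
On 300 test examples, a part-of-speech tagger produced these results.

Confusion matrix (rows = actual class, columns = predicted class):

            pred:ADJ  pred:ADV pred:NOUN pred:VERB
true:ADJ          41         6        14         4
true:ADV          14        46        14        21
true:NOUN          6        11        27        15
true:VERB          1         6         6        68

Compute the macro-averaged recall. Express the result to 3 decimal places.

0.603

Per-class recall (TP/(TP+FN)):
  ADJ: TP=41, FN=6+14+4=24 → 41/65 = 0.6308
  ADV: TP=46, FN=14+14+21=49 → 46/95 = 0.4842
  NOUN: TP=27, FN=6+11+15=32 → 27/59 = 0.4576
  VERB: TP=68, FN=1+6+6=13 → 68/81 = 0.8395
Macro-recall = mean = (0.6308 + 0.4842 + 0.4576 + 0.8395) / 4 = 0.603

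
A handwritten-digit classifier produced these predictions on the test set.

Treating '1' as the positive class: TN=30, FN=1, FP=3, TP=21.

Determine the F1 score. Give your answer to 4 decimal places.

0.9130

Precision = TP/(TP+FP) = 21/24 = 0.8750
Recall = TP/(TP+FN) = 21/22 = 0.9545
F1 = 2·TP/(2·TP+FP+FN) = 42/46 = 0.9130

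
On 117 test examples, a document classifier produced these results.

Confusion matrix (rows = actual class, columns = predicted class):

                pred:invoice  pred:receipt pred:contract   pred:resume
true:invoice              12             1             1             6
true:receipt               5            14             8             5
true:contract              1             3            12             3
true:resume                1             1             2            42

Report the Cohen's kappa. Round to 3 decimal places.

0.553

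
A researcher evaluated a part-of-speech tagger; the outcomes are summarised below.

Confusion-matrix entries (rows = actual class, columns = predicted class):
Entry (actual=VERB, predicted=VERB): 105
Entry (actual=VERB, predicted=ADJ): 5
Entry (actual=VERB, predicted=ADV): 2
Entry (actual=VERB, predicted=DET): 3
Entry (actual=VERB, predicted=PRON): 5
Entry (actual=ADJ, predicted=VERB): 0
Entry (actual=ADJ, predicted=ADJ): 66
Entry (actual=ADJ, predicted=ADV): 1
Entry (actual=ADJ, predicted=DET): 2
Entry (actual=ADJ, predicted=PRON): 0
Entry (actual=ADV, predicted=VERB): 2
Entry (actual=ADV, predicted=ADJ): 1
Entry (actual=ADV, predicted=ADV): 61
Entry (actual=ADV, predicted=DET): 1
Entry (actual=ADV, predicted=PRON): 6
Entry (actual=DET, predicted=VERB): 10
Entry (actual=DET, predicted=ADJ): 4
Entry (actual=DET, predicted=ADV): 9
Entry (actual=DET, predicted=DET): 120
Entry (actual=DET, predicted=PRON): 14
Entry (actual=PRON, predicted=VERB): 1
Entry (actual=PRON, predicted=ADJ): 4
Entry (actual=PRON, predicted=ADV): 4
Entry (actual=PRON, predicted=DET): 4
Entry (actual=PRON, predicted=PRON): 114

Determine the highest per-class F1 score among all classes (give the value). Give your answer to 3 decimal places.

Per-class F1 score (2·TP/(2·TP+FP+FN)):
  VERB: TP=105, FP=0+2+10+1=13, FN=5+2+3+5=15 → 210/238 = 0.8824
  ADJ: TP=66, FP=5+1+4+4=14, FN=0+1+2+0=3 → 132/149 = 0.8859
  ADV: TP=61, FP=2+1+9+4=16, FN=2+1+1+6=10 → 122/148 = 0.8243
  DET: TP=120, FP=3+2+1+4=10, FN=10+4+9+14=37 → 240/287 = 0.8362
  PRON: TP=114, FP=5+0+6+14=25, FN=1+4+4+4=13 → 228/266 = 0.8571
Highest is class 'ADJ' with F1 score = 0.886.

0.886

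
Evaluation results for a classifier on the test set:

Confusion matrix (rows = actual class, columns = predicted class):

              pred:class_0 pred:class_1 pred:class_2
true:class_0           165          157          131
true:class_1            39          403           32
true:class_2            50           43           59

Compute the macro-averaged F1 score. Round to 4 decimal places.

0.5102

Per-class F1 score (2·TP/(2·TP+FP+FN)):
  class_0: TP=165, FP=39+50=89, FN=157+131=288 → 330/707 = 0.46676
  class_1: TP=403, FP=157+43=200, FN=39+32=71 → 806/1077 = 0.74838
  class_2: TP=59, FP=131+32=163, FN=50+43=93 → 118/374 = 0.31551
Macro-F1 score = mean = (0.46676 + 0.74838 + 0.31551) / 3 = 0.5102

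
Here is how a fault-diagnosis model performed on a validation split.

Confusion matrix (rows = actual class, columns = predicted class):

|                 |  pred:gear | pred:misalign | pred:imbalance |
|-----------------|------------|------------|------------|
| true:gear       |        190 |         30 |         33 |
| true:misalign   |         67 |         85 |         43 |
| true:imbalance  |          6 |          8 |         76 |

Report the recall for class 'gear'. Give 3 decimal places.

Take TP from the diagonal, FP from the rest of the 'gear' prediction marginal, FN from the rest of the 'gear' actual marginal.
recall = TP/(TP+FN).
gear: TP=190, FN=30+33=63 → 190/253 = 0.7510

0.751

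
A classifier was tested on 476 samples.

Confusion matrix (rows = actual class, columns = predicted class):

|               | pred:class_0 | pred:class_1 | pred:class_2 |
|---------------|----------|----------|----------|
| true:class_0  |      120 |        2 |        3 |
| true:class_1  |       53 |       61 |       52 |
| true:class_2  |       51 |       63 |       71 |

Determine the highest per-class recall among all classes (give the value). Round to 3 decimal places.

0.960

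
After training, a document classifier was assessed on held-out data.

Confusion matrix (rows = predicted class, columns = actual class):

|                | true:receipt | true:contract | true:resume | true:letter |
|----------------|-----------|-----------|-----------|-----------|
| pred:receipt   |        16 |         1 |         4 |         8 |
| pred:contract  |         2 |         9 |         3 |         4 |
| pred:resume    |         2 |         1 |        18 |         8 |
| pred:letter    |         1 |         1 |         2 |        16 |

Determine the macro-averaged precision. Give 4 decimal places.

0.6181

Per-class precision (TP/(TP+FP)):
  receipt: TP=16, FP=1+4+8=13 → 16/29 = 0.55172
  contract: TP=9, FP=2+3+4=9 → 9/18 = 0.50000
  resume: TP=18, FP=2+1+8=11 → 18/29 = 0.62069
  letter: TP=16, FP=1+1+2=4 → 16/20 = 0.80000
Macro-precision = mean = (0.55172 + 0.50000 + 0.62069 + 0.80000) / 4 = 0.6181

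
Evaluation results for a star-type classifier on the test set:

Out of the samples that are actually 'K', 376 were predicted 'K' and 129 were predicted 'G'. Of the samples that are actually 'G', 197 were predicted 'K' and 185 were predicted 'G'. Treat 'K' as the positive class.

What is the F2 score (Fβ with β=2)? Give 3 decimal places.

0.725

Fβ = (1+β²)·TP / ((1+β²)·TP + β²·FN + FP), with β²=4
= 5·376 / (5·376 + 4·129 + 197) = 0.725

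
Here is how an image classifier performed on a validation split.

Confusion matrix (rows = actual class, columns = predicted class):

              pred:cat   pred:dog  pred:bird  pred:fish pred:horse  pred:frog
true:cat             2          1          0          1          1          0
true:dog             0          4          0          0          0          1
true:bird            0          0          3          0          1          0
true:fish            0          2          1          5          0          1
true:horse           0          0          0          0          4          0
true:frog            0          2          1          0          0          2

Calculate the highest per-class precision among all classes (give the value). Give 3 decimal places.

Per-class precision (TP/(TP+FP)):
  cat: TP=2, FP=0+0+0+0+0=0 → 2/2 = 1.0000
  dog: TP=4, FP=1+0+2+0+2=5 → 4/9 = 0.4444
  bird: TP=3, FP=0+0+1+0+1=2 → 3/5 = 0.6000
  fish: TP=5, FP=1+0+0+0+0=1 → 5/6 = 0.8333
  horse: TP=4, FP=1+0+1+0+0=2 → 4/6 = 0.6667
  frog: TP=2, FP=0+1+0+1+0=2 → 2/4 = 0.5000
Highest is class 'cat' with precision = 1.000.

1.000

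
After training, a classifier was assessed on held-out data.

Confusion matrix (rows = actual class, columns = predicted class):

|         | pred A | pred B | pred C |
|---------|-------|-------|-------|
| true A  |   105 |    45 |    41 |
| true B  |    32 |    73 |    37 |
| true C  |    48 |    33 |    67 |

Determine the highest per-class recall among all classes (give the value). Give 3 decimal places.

0.550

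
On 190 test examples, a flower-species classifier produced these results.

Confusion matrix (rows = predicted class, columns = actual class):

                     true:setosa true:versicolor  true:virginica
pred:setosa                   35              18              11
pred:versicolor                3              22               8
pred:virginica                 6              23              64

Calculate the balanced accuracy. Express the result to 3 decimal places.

0.639

Balanced accuracy = mean of per-class recall.
  setosa: recall = 35/44 = 0.7955
  versicolor: recall = 22/63 = 0.3492
  virginica: recall = 64/83 = 0.7711
Mean = (0.7955 + 0.3492 + 0.7711) / 3 = 0.639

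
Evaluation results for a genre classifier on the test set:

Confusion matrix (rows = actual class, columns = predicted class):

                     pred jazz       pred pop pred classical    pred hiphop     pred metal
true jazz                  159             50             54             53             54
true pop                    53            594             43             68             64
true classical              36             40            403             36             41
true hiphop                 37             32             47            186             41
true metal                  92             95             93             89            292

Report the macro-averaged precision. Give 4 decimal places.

0.5616

Per-class precision (TP/(TP+FP)):
  jazz: TP=159, FP=53+36+37+92=218 → 159/377 = 0.42175
  pop: TP=594, FP=50+40+32+95=217 → 594/811 = 0.73243
  classical: TP=403, FP=54+43+47+93=237 → 403/640 = 0.62969
  hiphop: TP=186, FP=53+68+36+89=246 → 186/432 = 0.43056
  metal: TP=292, FP=54+64+41+41=200 → 292/492 = 0.59350
Macro-precision = mean = (0.42175 + 0.73243 + 0.62969 + 0.43056 + 0.59350) / 5 = 0.5616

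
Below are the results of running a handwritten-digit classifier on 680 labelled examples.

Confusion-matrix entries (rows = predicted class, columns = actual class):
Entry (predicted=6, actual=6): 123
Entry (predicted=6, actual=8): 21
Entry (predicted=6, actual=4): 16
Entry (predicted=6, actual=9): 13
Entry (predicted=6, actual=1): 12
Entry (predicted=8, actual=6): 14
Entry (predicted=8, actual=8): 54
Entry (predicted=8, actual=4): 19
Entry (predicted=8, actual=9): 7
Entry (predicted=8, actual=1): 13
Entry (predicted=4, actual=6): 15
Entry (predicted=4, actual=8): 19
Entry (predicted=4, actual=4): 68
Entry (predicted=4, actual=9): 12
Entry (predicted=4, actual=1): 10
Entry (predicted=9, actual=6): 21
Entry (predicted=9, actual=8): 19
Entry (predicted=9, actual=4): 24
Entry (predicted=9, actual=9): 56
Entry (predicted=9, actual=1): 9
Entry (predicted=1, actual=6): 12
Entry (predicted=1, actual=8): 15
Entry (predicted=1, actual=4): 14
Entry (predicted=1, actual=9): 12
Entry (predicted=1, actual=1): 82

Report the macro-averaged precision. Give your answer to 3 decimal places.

Per-class precision (TP/(TP+FP)):
  6: TP=123, FP=21+16+13+12=62 → 123/185 = 0.6649
  8: TP=54, FP=14+19+7+13=53 → 54/107 = 0.5047
  4: TP=68, FP=15+19+12+10=56 → 68/124 = 0.5484
  9: TP=56, FP=21+19+24+9=73 → 56/129 = 0.4341
  1: TP=82, FP=12+15+14+12=53 → 82/135 = 0.6074
Macro-precision = mean = (0.6649 + 0.5047 + 0.5484 + 0.4341 + 0.6074) / 5 = 0.552

0.552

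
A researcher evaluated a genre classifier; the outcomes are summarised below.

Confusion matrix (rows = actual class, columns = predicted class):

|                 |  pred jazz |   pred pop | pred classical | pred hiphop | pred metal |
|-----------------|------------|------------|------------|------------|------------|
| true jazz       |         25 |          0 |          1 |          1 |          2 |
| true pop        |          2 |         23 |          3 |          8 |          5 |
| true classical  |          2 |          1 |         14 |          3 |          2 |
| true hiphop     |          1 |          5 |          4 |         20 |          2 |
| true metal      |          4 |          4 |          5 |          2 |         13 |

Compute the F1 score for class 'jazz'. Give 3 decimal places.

0.794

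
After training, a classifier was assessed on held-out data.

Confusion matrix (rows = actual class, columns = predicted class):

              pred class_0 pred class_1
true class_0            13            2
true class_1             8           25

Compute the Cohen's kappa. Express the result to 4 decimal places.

0.5628

Observed agreement pₒ = trace/N = 38/48 = 0.79167
Expected agreement pₑ = Σ (rowᵢ·colᵢ)/N² = (15·21 + 33·27)/48² = 0.52344
κ = (pₒ − pₑ)/(1 − pₑ) = (0.79167 − 0.52344)/(1 − 0.52344) = 0.5628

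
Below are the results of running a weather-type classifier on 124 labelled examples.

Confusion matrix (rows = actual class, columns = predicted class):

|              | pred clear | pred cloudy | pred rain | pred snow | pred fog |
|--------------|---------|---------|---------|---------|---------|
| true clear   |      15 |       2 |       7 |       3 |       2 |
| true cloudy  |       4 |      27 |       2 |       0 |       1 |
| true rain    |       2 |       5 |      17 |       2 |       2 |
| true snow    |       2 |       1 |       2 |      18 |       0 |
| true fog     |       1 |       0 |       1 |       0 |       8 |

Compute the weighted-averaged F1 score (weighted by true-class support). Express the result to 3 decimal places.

0.683

Per-class F1 score (2·TP/(2·TP+FP+FN)):
  clear: TP=15, FP=4+2+2+1=9, FN=2+7+3+2=14 → 30/53 = 0.5660
  cloudy: TP=27, FP=2+5+1+0=8, FN=4+2+0+1=7 → 54/69 = 0.7826
  rain: TP=17, FP=7+2+2+1=12, FN=2+5+2+2=11 → 34/57 = 0.5965
  snow: TP=18, FP=3+0+2+0=5, FN=2+1+2+0=5 → 36/46 = 0.7826
  fog: TP=8, FP=2+1+2+0=5, FN=1+0+1+0=2 → 16/23 = 0.6957
Weighted-F1 score = Σ (supportᵢ/N)·F1 scoreᵢ with N=124: (29/124)·0.5660 + (34/124)·0.7826 + (28/124)·0.5965 + (23/124)·0.7826 + (10/124)·0.6957 = 0.683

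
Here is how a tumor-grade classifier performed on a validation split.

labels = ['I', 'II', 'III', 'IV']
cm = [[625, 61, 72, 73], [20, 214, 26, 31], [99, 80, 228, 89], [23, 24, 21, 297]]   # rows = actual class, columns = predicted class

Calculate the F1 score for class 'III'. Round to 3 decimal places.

F1 score = 2·TP/(2·TP+FP+FN).
III: TP=228, FP=72+26+21=119, FN=99+80+89=268 → 456/843 = 0.5409

0.541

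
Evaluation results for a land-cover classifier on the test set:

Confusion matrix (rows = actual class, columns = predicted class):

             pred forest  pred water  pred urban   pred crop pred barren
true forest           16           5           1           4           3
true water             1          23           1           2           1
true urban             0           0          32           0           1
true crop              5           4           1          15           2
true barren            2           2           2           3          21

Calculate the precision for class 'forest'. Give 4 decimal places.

0.6667

Take TP from the diagonal, FP from the rest of the 'forest' prediction marginal, FN from the rest of the 'forest' actual marginal.
precision = TP/(TP+FP).
forest: TP=16, FP=1+0+5+2=8 → 16/24 = 0.66667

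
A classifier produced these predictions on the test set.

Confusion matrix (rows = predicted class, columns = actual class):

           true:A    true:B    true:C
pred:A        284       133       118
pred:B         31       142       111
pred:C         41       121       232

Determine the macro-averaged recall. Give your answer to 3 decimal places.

0.553

Per-class recall (TP/(TP+FN)):
  A: TP=284, FN=31+41=72 → 284/356 = 0.7978
  B: TP=142, FN=133+121=254 → 142/396 = 0.3586
  C: TP=232, FN=118+111=229 → 232/461 = 0.5033
Macro-recall = mean = (0.7978 + 0.3586 + 0.5033) / 3 = 0.553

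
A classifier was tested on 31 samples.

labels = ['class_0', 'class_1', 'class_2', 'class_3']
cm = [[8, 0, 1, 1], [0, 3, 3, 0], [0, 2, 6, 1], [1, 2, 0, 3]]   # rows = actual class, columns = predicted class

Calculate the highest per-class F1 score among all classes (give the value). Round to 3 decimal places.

Per-class F1 score (2·TP/(2·TP+FP+FN)):
  class_0: TP=8, FP=0+0+1=1, FN=0+1+1=2 → 16/19 = 0.8421
  class_1: TP=3, FP=0+2+2=4, FN=0+3+0=3 → 6/13 = 0.4615
  class_2: TP=6, FP=1+3+0=4, FN=0+2+1=3 → 12/19 = 0.6316
  class_3: TP=3, FP=1+0+1=2, FN=1+2+0=3 → 6/11 = 0.5455
Highest is class 'class_0' with F1 score = 0.842.

0.842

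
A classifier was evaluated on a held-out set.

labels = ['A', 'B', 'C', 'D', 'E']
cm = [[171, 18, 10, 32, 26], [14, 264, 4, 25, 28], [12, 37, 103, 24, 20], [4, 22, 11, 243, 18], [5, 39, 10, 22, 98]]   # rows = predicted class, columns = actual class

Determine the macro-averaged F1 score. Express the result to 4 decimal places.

0.6774

Per-class F1 score (2·TP/(2·TP+FP+FN)):
  A: TP=171, FP=18+10+32+26=86, FN=14+12+4+5=35 → 342/463 = 0.73866
  B: TP=264, FP=14+4+25+28=71, FN=18+37+22+39=116 → 528/715 = 0.73846
  C: TP=103, FP=12+37+24+20=93, FN=10+4+11+10=35 → 206/334 = 0.61677
  D: TP=243, FP=4+22+11+18=55, FN=32+25+24+22=103 → 486/644 = 0.75466
  E: TP=98, FP=5+39+10+22=76, FN=26+28+20+18=92 → 196/364 = 0.53846
Macro-F1 score = mean = (0.73866 + 0.73846 + 0.61677 + 0.75466 + 0.53846) / 5 = 0.6774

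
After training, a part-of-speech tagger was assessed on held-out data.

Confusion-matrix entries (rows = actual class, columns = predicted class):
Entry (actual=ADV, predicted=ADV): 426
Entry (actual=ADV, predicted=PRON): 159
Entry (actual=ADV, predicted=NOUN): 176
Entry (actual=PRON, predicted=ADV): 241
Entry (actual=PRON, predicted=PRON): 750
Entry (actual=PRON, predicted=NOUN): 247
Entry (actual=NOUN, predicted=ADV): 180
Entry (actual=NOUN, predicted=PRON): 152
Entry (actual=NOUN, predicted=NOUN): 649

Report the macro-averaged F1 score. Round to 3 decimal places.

Per-class F1 score (2·TP/(2·TP+FP+FN)):
  ADV: TP=426, FP=241+180=421, FN=159+176=335 → 852/1608 = 0.5299
  PRON: TP=750, FP=159+152=311, FN=241+247=488 → 1500/2299 = 0.6525
  NOUN: TP=649, FP=176+247=423, FN=180+152=332 → 1298/2053 = 0.6322
Macro-F1 score = mean = (0.5299 + 0.6525 + 0.6322) / 3 = 0.605

0.605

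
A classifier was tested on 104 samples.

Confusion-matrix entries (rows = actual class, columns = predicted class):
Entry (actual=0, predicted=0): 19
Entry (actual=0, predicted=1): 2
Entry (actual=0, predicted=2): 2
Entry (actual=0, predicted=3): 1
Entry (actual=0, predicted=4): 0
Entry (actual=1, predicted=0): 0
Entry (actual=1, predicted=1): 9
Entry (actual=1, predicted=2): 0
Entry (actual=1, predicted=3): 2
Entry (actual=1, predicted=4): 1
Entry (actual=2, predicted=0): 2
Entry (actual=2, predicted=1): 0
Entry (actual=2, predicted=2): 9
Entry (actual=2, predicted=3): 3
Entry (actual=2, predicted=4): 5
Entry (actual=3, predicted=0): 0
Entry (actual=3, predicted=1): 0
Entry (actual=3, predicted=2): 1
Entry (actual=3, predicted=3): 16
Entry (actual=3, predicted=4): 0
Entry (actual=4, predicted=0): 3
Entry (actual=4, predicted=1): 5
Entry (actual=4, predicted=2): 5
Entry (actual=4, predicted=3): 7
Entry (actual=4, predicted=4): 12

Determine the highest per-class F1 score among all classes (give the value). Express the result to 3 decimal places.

0.792

Per-class F1 score (2·TP/(2·TP+FP+FN)):
  0: TP=19, FP=0+2+0+3=5, FN=2+2+1+0=5 → 38/48 = 0.7917
  1: TP=9, FP=2+0+0+5=7, FN=0+0+2+1=3 → 18/28 = 0.6429
  2: TP=9, FP=2+0+1+5=8, FN=2+0+3+5=10 → 18/36 = 0.5000
  3: TP=16, FP=1+2+3+7=13, FN=0+0+1+0=1 → 32/46 = 0.6957
  4: TP=12, FP=0+1+5+0=6, FN=3+5+5+7=20 → 24/50 = 0.4800
Highest is class '0' with F1 score = 0.792.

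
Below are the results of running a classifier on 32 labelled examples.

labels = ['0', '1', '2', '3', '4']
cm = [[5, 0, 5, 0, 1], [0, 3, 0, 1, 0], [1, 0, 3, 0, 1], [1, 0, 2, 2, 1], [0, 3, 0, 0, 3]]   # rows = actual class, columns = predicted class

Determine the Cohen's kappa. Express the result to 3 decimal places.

Observed agreement pₒ = trace/N = 16/32 = 0.5000
Expected agreement pₑ = Σ (rowᵢ·colᵢ)/N² = (11·7 + 4·6 + 5·10 + 6·3 + 6·6)/32² = 0.2002
κ = (pₒ − pₑ)/(1 − pₑ) = (0.5000 − 0.2002)/(1 − 0.2002) = 0.375

0.375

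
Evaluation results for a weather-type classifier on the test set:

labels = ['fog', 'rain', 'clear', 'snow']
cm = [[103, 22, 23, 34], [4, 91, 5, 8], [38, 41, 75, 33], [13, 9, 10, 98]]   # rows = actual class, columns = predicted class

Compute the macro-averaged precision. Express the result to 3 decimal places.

0.610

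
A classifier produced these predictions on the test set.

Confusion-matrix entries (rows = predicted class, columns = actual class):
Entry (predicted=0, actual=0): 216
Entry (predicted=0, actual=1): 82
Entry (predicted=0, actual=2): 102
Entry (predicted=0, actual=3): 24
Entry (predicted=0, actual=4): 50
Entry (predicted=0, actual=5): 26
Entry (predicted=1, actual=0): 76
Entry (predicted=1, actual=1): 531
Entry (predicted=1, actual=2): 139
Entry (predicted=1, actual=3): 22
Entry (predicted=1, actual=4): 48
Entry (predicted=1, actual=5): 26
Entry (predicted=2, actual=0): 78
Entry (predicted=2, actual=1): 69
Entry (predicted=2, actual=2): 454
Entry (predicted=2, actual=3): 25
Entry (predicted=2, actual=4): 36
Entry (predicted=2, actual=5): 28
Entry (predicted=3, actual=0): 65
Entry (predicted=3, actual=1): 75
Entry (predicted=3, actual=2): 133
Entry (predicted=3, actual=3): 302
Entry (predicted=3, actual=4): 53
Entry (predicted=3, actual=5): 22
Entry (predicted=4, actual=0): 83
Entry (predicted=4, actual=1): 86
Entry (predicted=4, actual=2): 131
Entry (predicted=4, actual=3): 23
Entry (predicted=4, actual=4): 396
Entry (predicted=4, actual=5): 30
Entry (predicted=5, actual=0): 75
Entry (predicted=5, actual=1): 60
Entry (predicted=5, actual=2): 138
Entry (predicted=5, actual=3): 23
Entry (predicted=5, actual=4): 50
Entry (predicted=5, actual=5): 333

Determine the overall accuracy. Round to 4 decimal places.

Accuracy = trace / total = (216+531+454+302+396+333=2232) / 4110 = 2232/4110 = 0.5431

0.5431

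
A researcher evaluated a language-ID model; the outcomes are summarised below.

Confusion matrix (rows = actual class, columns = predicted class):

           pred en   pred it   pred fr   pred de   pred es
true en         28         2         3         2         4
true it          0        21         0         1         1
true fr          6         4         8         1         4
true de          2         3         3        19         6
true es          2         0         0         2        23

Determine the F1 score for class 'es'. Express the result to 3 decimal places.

0.708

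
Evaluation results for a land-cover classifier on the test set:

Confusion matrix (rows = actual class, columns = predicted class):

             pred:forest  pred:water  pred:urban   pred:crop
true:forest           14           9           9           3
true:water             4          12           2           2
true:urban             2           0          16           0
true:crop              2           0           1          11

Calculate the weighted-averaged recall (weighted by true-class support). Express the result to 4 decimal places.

Per-class recall (TP/(TP+FN)):
  forest: TP=14, FN=9+9+3=21 → 14/35 = 0.40000
  water: TP=12, FN=4+2+2=8 → 12/20 = 0.60000
  urban: TP=16, FN=2+0+0=2 → 16/18 = 0.88889
  crop: TP=11, FN=2+0+1=3 → 11/14 = 0.78571
Weighted-recall = Σ (supportᵢ/N)·recallᵢ with N=87: (35/87)·0.40000 + (20/87)·0.60000 + (18/87)·0.88889 + (14/87)·0.78571 = 0.6092

0.6092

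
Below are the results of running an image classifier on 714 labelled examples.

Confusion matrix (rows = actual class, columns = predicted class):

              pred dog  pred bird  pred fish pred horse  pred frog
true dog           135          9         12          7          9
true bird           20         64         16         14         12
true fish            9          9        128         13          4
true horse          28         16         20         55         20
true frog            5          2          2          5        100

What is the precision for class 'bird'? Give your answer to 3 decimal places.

0.640

One-vs-rest for 'bird': TP = diagonal; FP = other classes predicted 'bird'; FN = 'bird' predicted as other.
precision = TP/(TP+FP).
bird: TP=64, FP=9+9+16+2=36 → 64/100 = 0.6400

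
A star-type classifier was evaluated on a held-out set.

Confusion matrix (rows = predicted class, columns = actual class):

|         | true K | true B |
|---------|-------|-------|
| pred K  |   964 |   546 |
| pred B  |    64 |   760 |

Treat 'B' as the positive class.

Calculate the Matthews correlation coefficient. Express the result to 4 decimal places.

0.5398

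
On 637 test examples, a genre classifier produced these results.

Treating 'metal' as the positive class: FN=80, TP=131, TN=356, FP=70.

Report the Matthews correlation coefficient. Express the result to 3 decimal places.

0.462

MCC = (TP·TN − FP·FN) / √((TP+FP)(TP+FN)(TN+FP)(TN+FN))
Numerator = 131·356 − 70·80 = 41036
Denominator = √(201·211·426·436) = √7877249496 = 88753.8703
MCC = 41036 / 88753.8703 = 0.462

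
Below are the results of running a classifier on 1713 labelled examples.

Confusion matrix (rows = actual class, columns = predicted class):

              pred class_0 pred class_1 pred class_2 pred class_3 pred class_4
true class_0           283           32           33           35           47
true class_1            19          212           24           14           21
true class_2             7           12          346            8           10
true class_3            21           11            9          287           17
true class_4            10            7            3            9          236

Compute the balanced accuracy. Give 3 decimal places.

0.803

Balanced accuracy = mean of per-class recall.
  class_0: recall = 283/430 = 0.6581
  class_1: recall = 212/290 = 0.7310
  class_2: recall = 346/383 = 0.9034
  class_3: recall = 287/345 = 0.8319
  class_4: recall = 236/265 = 0.8906
Mean = (0.6581 + 0.7310 + 0.9034 + 0.8319 + 0.8906) / 5 = 0.803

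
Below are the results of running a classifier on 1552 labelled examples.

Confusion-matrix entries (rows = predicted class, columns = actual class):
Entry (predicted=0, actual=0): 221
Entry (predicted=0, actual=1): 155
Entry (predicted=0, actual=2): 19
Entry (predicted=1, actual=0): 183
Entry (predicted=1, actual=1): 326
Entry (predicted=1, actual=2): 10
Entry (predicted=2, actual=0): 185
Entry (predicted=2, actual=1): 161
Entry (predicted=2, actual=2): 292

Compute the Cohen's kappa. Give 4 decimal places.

0.3245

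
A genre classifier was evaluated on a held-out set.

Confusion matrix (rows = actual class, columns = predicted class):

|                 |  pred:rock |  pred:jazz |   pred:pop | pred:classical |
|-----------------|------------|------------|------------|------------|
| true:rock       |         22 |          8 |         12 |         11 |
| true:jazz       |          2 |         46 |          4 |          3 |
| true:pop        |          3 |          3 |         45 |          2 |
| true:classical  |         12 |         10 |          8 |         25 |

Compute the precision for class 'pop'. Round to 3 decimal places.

0.652

One-vs-rest for 'pop': TP = diagonal; FP = other classes predicted 'pop'; FN = 'pop' predicted as other.
precision = TP/(TP+FP).
pop: TP=45, FP=12+4+8=24 → 45/69 = 0.6522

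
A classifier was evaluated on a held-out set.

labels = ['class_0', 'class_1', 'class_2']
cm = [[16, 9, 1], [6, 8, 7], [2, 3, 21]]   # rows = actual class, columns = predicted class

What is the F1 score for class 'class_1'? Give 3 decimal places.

0.390

F1 score = 2·TP/(2·TP+FP+FN).
class_1: TP=8, FP=9+3=12, FN=6+7=13 → 16/41 = 0.3902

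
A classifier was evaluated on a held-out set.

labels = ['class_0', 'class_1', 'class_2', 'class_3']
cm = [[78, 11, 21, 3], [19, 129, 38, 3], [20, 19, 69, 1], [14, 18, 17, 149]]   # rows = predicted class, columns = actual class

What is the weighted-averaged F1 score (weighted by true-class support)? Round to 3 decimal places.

0.687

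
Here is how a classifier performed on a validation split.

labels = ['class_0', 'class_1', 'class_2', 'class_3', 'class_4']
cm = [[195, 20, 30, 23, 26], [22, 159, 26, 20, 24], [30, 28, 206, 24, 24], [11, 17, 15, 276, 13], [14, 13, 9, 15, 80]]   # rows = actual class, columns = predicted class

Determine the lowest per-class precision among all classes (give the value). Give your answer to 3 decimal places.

0.479

Per-class precision (TP/(TP+FP)):
  class_0: TP=195, FP=22+30+11+14=77 → 195/272 = 0.7169
  class_1: TP=159, FP=20+28+17+13=78 → 159/237 = 0.6709
  class_2: TP=206, FP=30+26+15+9=80 → 206/286 = 0.7203
  class_3: TP=276, FP=23+20+24+15=82 → 276/358 = 0.7709
  class_4: TP=80, FP=26+24+24+13=87 → 80/167 = 0.4790
Lowest is class 'class_4' with precision = 0.479.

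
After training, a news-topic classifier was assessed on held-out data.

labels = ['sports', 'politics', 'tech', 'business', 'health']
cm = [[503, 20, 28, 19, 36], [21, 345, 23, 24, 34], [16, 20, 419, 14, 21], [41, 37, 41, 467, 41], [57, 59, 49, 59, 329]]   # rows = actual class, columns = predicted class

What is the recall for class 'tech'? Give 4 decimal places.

0.8551

Take TP from the diagonal, FP from the rest of the 'tech' prediction marginal, FN from the rest of the 'tech' actual marginal.
recall = TP/(TP+FN).
tech: TP=419, FN=16+20+14+21=71 → 419/490 = 0.85510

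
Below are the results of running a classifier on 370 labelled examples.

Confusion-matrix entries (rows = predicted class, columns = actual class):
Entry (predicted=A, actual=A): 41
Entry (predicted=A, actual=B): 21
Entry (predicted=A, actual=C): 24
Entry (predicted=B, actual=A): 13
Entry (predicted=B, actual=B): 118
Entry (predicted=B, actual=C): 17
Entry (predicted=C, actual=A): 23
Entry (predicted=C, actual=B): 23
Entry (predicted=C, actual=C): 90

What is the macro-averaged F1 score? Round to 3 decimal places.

Per-class F1 score (2·TP/(2·TP+FP+FN)):
  A: TP=41, FP=21+24=45, FN=13+23=36 → 82/163 = 0.5031
  B: TP=118, FP=13+17=30, FN=21+23=44 → 236/310 = 0.7613
  C: TP=90, FP=23+23=46, FN=24+17=41 → 180/267 = 0.6742
Macro-F1 score = mean = (0.5031 + 0.7613 + 0.6742) / 3 = 0.646

0.646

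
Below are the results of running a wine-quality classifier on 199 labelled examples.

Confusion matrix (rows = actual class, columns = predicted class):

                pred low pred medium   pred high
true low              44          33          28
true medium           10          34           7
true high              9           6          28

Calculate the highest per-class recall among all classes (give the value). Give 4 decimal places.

Per-class recall (TP/(TP+FN)):
  low: TP=44, FN=33+28=61 → 44/105 = 0.41905
  medium: TP=34, FN=10+7=17 → 34/51 = 0.66667
  high: TP=28, FN=9+6=15 → 28/43 = 0.65116
Highest is class 'medium' with recall = 0.6667.

0.6667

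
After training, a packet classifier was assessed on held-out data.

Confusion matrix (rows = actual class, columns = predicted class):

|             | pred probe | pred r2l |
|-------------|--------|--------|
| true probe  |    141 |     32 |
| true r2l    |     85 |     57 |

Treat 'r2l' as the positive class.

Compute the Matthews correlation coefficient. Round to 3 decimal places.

0.239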